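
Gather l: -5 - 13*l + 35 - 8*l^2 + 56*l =-8*l^2 + 43*l + 30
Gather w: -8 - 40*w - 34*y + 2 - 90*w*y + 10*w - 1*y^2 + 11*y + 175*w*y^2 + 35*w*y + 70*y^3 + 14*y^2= w*(175*y^2 - 55*y - 30) + 70*y^3 + 13*y^2 - 23*y - 6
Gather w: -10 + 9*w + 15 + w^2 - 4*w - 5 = w^2 + 5*w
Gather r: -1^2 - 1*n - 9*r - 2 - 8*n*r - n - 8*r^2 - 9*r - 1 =-2*n - 8*r^2 + r*(-8*n - 18) - 4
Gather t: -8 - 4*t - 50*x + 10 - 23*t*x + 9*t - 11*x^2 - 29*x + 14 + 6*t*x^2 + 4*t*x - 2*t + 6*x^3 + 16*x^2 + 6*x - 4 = t*(6*x^2 - 19*x + 3) + 6*x^3 + 5*x^2 - 73*x + 12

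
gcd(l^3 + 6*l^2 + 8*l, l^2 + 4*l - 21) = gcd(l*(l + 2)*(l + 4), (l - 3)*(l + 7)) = 1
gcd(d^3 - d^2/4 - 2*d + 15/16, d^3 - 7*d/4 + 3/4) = d^2 + d - 3/4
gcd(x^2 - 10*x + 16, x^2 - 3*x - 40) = x - 8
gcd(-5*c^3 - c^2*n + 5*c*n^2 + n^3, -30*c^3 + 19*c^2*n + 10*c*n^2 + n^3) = 5*c^2 - 4*c*n - n^2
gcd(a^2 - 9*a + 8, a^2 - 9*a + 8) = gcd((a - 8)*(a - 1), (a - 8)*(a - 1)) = a^2 - 9*a + 8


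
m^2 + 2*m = m*(m + 2)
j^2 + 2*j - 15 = (j - 3)*(j + 5)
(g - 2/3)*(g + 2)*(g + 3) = g^3 + 13*g^2/3 + 8*g/3 - 4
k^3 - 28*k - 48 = (k - 6)*(k + 2)*(k + 4)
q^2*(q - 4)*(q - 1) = q^4 - 5*q^3 + 4*q^2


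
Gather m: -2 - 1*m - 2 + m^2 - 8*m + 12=m^2 - 9*m + 8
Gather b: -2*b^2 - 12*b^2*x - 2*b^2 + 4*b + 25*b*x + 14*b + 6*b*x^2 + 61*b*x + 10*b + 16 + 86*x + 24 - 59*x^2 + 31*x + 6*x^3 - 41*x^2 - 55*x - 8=b^2*(-12*x - 4) + b*(6*x^2 + 86*x + 28) + 6*x^3 - 100*x^2 + 62*x + 32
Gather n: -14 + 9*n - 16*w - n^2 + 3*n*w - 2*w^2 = -n^2 + n*(3*w + 9) - 2*w^2 - 16*w - 14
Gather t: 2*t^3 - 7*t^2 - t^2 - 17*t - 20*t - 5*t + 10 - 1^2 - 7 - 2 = 2*t^3 - 8*t^2 - 42*t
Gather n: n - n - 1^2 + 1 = 0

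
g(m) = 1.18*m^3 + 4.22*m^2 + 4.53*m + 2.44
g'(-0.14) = 3.42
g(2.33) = 50.83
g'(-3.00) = 11.07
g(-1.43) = 1.14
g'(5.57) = 161.37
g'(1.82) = 31.62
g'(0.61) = 11.00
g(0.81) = 9.51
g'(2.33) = 43.41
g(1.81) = 31.46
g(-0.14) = 1.89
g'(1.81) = 31.40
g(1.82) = 31.78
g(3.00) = 85.87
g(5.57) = 362.51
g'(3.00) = 61.71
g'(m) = 3.54*m^2 + 8.44*m + 4.53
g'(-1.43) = -0.30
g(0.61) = 7.04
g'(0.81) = 13.69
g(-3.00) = -5.03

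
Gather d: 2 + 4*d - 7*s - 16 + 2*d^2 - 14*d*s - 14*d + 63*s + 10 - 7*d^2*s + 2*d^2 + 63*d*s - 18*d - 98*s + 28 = d^2*(4 - 7*s) + d*(49*s - 28) - 42*s + 24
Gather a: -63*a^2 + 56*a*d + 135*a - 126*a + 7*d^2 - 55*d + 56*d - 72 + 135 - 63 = -63*a^2 + a*(56*d + 9) + 7*d^2 + d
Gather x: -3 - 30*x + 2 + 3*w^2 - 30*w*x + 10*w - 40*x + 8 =3*w^2 + 10*w + x*(-30*w - 70) + 7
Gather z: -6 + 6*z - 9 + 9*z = 15*z - 15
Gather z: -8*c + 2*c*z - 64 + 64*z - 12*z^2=-8*c - 12*z^2 + z*(2*c + 64) - 64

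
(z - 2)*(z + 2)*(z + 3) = z^3 + 3*z^2 - 4*z - 12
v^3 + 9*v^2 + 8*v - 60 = (v - 2)*(v + 5)*(v + 6)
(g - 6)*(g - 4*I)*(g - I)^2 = g^4 - 6*g^3 - 6*I*g^3 - 9*g^2 + 36*I*g^2 + 54*g + 4*I*g - 24*I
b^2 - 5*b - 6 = (b - 6)*(b + 1)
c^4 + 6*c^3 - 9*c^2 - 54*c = c*(c - 3)*(c + 3)*(c + 6)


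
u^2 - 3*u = u*(u - 3)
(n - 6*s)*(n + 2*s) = n^2 - 4*n*s - 12*s^2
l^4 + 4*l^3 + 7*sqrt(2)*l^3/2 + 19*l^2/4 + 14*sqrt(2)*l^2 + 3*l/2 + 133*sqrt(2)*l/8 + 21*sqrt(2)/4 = (l + 3/2)*(l + 7*sqrt(2)/2)*(sqrt(2)*l/2 + sqrt(2))*(sqrt(2)*l + sqrt(2)/2)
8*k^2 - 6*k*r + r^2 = (-4*k + r)*(-2*k + r)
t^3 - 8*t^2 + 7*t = t*(t - 7)*(t - 1)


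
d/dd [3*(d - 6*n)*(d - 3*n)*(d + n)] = 9*d^2 - 48*d*n + 27*n^2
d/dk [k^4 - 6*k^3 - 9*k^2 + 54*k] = 4*k^3 - 18*k^2 - 18*k + 54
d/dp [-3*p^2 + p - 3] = 1 - 6*p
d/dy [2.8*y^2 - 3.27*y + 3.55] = 5.6*y - 3.27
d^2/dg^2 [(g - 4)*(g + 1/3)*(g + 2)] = 6*g - 10/3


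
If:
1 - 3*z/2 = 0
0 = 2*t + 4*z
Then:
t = -4/3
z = 2/3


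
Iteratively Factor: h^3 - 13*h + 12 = (h - 3)*(h^2 + 3*h - 4) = (h - 3)*(h + 4)*(h - 1)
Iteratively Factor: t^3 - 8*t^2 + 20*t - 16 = (t - 4)*(t^2 - 4*t + 4) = (t - 4)*(t - 2)*(t - 2)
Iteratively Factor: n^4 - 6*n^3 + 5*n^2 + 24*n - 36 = (n - 3)*(n^3 - 3*n^2 - 4*n + 12) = (n - 3)*(n + 2)*(n^2 - 5*n + 6) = (n - 3)^2*(n + 2)*(n - 2)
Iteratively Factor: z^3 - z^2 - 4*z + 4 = (z - 1)*(z^2 - 4) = (z - 1)*(z + 2)*(z - 2)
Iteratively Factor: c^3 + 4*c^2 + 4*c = (c + 2)*(c^2 + 2*c) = c*(c + 2)*(c + 2)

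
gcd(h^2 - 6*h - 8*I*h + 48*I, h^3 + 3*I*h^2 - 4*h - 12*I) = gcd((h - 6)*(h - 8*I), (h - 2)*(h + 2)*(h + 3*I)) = 1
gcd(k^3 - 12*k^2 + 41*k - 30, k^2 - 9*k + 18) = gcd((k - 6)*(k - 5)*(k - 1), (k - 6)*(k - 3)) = k - 6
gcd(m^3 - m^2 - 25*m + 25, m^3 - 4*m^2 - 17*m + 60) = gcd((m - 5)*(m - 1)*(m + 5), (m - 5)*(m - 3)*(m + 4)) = m - 5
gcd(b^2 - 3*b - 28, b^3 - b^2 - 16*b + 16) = b + 4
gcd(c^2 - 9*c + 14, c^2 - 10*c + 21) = c - 7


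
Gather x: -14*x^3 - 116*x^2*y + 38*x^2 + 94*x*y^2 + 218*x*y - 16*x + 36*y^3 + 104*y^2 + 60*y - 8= -14*x^3 + x^2*(38 - 116*y) + x*(94*y^2 + 218*y - 16) + 36*y^3 + 104*y^2 + 60*y - 8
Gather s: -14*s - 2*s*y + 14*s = -2*s*y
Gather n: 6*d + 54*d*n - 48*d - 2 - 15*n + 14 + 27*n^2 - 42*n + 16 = -42*d + 27*n^2 + n*(54*d - 57) + 28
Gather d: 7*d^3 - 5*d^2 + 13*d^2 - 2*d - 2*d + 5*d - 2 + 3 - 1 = 7*d^3 + 8*d^2 + d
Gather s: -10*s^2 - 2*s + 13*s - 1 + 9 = -10*s^2 + 11*s + 8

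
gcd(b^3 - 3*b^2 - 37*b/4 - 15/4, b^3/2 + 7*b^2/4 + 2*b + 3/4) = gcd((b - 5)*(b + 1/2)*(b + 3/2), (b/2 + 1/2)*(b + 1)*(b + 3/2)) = b + 3/2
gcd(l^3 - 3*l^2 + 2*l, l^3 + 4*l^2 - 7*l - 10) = l - 2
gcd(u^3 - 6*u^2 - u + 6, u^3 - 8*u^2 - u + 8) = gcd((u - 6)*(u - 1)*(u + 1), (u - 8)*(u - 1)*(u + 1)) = u^2 - 1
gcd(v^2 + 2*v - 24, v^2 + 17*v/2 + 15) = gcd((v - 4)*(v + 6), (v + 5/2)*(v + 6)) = v + 6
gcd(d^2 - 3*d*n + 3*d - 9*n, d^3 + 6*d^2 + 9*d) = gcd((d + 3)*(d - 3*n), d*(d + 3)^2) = d + 3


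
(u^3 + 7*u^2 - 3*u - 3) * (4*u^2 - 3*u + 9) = 4*u^5 + 25*u^4 - 24*u^3 + 60*u^2 - 18*u - 27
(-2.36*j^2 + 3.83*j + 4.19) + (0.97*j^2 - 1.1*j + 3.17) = -1.39*j^2 + 2.73*j + 7.36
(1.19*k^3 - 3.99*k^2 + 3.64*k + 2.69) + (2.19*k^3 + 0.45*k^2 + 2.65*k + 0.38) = 3.38*k^3 - 3.54*k^2 + 6.29*k + 3.07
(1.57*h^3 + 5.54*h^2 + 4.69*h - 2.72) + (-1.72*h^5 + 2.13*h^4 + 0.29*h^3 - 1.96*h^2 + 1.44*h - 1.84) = -1.72*h^5 + 2.13*h^4 + 1.86*h^3 + 3.58*h^2 + 6.13*h - 4.56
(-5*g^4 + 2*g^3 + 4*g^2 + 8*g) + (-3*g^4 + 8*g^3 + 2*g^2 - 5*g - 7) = -8*g^4 + 10*g^3 + 6*g^2 + 3*g - 7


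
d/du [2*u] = 2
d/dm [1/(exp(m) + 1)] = -1/(4*cosh(m/2)^2)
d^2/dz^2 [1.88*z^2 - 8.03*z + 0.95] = 3.76000000000000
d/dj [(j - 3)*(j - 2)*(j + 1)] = 3*j^2 - 8*j + 1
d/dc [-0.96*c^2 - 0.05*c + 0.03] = -1.92*c - 0.05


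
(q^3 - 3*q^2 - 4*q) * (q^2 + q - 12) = q^5 - 2*q^4 - 19*q^3 + 32*q^2 + 48*q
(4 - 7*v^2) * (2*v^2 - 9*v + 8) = -14*v^4 + 63*v^3 - 48*v^2 - 36*v + 32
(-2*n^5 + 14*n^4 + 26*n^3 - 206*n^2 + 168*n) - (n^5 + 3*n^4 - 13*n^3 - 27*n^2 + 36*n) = -3*n^5 + 11*n^4 + 39*n^3 - 179*n^2 + 132*n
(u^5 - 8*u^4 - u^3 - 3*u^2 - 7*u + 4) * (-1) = -u^5 + 8*u^4 + u^3 + 3*u^2 + 7*u - 4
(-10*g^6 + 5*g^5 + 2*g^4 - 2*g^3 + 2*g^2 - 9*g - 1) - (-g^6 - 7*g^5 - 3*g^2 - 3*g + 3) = -9*g^6 + 12*g^5 + 2*g^4 - 2*g^3 + 5*g^2 - 6*g - 4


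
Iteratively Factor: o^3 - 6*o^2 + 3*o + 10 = (o - 2)*(o^2 - 4*o - 5) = (o - 5)*(o - 2)*(o + 1)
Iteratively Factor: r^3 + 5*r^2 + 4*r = (r + 4)*(r^2 + r) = r*(r + 4)*(r + 1)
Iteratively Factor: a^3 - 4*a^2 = (a - 4)*(a^2) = a*(a - 4)*(a)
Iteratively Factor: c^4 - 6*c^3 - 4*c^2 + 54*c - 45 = (c - 3)*(c^3 - 3*c^2 - 13*c + 15) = (c - 3)*(c - 1)*(c^2 - 2*c - 15) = (c - 5)*(c - 3)*(c - 1)*(c + 3)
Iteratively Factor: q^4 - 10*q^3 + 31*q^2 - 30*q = (q)*(q^3 - 10*q^2 + 31*q - 30) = q*(q - 3)*(q^2 - 7*q + 10) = q*(q - 5)*(q - 3)*(q - 2)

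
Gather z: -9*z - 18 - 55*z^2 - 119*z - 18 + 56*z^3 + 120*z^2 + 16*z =56*z^3 + 65*z^2 - 112*z - 36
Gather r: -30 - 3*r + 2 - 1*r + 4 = -4*r - 24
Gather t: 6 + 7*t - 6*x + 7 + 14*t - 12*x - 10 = 21*t - 18*x + 3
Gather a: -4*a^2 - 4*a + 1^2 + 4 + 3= -4*a^2 - 4*a + 8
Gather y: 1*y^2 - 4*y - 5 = y^2 - 4*y - 5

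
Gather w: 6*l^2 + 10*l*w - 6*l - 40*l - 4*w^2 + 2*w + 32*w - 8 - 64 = 6*l^2 - 46*l - 4*w^2 + w*(10*l + 34) - 72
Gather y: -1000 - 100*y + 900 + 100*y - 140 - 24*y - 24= -24*y - 264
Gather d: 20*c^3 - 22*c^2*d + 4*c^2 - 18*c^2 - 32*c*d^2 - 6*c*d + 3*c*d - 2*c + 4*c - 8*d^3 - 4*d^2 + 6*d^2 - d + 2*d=20*c^3 - 14*c^2 + 2*c - 8*d^3 + d^2*(2 - 32*c) + d*(-22*c^2 - 3*c + 1)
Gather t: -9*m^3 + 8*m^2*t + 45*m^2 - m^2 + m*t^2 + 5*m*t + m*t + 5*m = -9*m^3 + 44*m^2 + m*t^2 + 5*m + t*(8*m^2 + 6*m)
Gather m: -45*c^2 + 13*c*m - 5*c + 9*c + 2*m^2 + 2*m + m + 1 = -45*c^2 + 4*c + 2*m^2 + m*(13*c + 3) + 1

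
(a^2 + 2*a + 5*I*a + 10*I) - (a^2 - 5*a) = 7*a + 5*I*a + 10*I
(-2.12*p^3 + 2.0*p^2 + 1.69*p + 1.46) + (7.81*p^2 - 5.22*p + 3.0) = -2.12*p^3 + 9.81*p^2 - 3.53*p + 4.46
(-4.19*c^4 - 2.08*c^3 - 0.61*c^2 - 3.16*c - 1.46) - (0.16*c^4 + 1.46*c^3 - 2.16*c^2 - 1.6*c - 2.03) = -4.35*c^4 - 3.54*c^3 + 1.55*c^2 - 1.56*c + 0.57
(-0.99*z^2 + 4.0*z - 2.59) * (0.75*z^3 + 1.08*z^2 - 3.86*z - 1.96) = -0.7425*z^5 + 1.9308*z^4 + 6.1989*z^3 - 16.2968*z^2 + 2.1574*z + 5.0764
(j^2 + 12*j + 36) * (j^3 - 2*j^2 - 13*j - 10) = j^5 + 10*j^4 - j^3 - 238*j^2 - 588*j - 360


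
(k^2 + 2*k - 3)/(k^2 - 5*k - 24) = (k - 1)/(k - 8)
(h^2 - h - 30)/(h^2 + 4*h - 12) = (h^2 - h - 30)/(h^2 + 4*h - 12)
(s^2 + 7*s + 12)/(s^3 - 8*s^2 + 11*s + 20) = (s^2 + 7*s + 12)/(s^3 - 8*s^2 + 11*s + 20)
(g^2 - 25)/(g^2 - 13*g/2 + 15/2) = 2*(g + 5)/(2*g - 3)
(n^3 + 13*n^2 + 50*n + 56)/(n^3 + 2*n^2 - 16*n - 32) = (n + 7)/(n - 4)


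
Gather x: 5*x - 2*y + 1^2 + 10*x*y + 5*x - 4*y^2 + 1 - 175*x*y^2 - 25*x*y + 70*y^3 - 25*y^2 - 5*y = x*(-175*y^2 - 15*y + 10) + 70*y^3 - 29*y^2 - 7*y + 2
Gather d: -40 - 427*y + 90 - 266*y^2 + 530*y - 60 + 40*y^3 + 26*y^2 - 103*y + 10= 40*y^3 - 240*y^2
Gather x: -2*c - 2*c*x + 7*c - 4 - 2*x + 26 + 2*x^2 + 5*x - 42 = 5*c + 2*x^2 + x*(3 - 2*c) - 20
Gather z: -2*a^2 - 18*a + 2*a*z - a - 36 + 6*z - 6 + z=-2*a^2 - 19*a + z*(2*a + 7) - 42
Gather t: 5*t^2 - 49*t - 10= 5*t^2 - 49*t - 10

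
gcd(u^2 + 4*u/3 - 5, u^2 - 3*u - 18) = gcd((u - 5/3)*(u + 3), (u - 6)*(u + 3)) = u + 3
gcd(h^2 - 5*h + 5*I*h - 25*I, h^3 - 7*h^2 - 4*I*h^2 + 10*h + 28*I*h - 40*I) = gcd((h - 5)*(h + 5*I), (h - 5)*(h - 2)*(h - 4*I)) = h - 5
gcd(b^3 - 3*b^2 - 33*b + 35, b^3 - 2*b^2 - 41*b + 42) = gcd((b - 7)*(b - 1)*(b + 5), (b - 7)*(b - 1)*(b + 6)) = b^2 - 8*b + 7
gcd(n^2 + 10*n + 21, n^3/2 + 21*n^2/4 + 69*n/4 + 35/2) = 1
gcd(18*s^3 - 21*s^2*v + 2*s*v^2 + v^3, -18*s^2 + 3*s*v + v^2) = 18*s^2 - 3*s*v - v^2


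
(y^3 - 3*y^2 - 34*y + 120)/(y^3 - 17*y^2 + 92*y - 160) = (y + 6)/(y - 8)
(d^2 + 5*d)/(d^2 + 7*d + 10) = d/(d + 2)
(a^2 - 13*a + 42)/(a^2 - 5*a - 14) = (a - 6)/(a + 2)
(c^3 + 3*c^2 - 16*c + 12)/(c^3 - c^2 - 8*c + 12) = (c^2 + 5*c - 6)/(c^2 + c - 6)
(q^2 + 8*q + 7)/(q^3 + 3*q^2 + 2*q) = (q + 7)/(q*(q + 2))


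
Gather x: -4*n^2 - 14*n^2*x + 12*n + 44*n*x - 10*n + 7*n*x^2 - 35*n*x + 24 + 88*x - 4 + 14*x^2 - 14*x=-4*n^2 + 2*n + x^2*(7*n + 14) + x*(-14*n^2 + 9*n + 74) + 20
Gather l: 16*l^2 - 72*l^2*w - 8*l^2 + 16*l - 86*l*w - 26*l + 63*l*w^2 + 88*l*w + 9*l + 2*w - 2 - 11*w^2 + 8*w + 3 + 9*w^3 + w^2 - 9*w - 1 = l^2*(8 - 72*w) + l*(63*w^2 + 2*w - 1) + 9*w^3 - 10*w^2 + w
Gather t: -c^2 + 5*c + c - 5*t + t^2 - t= -c^2 + 6*c + t^2 - 6*t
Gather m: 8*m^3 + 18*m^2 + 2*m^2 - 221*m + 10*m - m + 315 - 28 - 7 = 8*m^3 + 20*m^2 - 212*m + 280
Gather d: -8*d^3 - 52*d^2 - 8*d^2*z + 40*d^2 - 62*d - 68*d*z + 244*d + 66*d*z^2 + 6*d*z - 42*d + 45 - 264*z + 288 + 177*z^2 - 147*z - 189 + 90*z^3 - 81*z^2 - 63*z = -8*d^3 + d^2*(-8*z - 12) + d*(66*z^2 - 62*z + 140) + 90*z^3 + 96*z^2 - 474*z + 144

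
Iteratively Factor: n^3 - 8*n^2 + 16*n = (n - 4)*(n^2 - 4*n) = (n - 4)^2*(n)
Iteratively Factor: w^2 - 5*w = (w)*(w - 5)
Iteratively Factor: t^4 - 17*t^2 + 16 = (t + 4)*(t^3 - 4*t^2 - t + 4) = (t + 1)*(t + 4)*(t^2 - 5*t + 4) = (t - 1)*(t + 1)*(t + 4)*(t - 4)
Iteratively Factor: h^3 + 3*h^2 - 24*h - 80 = (h + 4)*(h^2 - h - 20) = (h - 5)*(h + 4)*(h + 4)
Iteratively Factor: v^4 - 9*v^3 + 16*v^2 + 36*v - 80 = (v - 4)*(v^3 - 5*v^2 - 4*v + 20) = (v - 4)*(v - 2)*(v^2 - 3*v - 10) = (v - 4)*(v - 2)*(v + 2)*(v - 5)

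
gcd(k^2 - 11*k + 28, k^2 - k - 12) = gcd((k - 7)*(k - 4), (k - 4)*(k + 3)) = k - 4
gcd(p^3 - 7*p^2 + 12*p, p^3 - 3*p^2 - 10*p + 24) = p - 4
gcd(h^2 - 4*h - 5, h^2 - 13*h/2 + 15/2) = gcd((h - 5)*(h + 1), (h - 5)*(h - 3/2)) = h - 5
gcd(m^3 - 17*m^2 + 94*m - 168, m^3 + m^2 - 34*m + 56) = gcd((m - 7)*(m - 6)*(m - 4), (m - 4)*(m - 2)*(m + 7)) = m - 4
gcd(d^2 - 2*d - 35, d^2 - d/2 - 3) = 1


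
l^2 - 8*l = l*(l - 8)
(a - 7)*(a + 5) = a^2 - 2*a - 35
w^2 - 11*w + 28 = (w - 7)*(w - 4)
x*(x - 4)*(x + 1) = x^3 - 3*x^2 - 4*x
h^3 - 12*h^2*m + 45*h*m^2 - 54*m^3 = (h - 6*m)*(h - 3*m)^2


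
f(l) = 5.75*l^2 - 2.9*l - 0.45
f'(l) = 11.5*l - 2.9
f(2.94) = 40.72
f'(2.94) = 30.91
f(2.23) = 21.68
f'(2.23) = 22.74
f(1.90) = 14.80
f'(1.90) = 18.95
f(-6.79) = 284.34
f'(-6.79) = -80.98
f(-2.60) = 45.96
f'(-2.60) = -32.80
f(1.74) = 11.91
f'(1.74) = 17.11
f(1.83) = 13.50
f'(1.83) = 18.14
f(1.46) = 7.57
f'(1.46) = 13.89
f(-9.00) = 491.40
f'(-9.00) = -106.40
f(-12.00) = 862.35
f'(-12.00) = -140.90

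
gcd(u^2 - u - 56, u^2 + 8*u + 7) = u + 7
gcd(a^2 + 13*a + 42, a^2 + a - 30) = a + 6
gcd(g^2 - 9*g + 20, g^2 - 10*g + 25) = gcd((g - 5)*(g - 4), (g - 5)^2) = g - 5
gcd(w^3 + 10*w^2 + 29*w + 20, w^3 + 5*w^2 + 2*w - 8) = w + 4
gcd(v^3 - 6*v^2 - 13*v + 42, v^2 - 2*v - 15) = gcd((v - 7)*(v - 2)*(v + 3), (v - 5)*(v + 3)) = v + 3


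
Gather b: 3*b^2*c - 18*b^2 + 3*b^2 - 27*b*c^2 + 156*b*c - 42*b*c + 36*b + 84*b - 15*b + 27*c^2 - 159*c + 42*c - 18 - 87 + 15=b^2*(3*c - 15) + b*(-27*c^2 + 114*c + 105) + 27*c^2 - 117*c - 90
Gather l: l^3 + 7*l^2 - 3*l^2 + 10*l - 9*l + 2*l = l^3 + 4*l^2 + 3*l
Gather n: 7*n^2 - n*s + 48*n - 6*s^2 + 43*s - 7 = 7*n^2 + n*(48 - s) - 6*s^2 + 43*s - 7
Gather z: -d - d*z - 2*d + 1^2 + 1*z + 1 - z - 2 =-d*z - 3*d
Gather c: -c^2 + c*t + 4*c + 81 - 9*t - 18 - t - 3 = -c^2 + c*(t + 4) - 10*t + 60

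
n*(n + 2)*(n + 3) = n^3 + 5*n^2 + 6*n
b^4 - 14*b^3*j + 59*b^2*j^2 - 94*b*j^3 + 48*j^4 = (b - 8*j)*(b - 3*j)*(b - 2*j)*(b - j)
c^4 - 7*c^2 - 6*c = c*(c - 3)*(c + 1)*(c + 2)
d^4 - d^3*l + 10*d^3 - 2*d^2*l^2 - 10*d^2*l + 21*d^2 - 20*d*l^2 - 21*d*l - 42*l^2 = (d + 3)*(d + 7)*(d - 2*l)*(d + l)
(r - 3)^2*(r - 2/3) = r^3 - 20*r^2/3 + 13*r - 6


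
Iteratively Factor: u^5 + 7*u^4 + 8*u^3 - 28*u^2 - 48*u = (u + 3)*(u^4 + 4*u^3 - 4*u^2 - 16*u) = (u + 3)*(u + 4)*(u^3 - 4*u) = u*(u + 3)*(u + 4)*(u^2 - 4) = u*(u - 2)*(u + 3)*(u + 4)*(u + 2)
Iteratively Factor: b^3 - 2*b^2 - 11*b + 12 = (b - 4)*(b^2 + 2*b - 3) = (b - 4)*(b - 1)*(b + 3)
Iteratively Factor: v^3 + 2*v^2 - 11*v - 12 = (v + 4)*(v^2 - 2*v - 3) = (v + 1)*(v + 4)*(v - 3)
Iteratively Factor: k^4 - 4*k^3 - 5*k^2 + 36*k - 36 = (k + 3)*(k^3 - 7*k^2 + 16*k - 12) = (k - 3)*(k + 3)*(k^2 - 4*k + 4) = (k - 3)*(k - 2)*(k + 3)*(k - 2)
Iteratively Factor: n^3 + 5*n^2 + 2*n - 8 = (n - 1)*(n^2 + 6*n + 8) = (n - 1)*(n + 2)*(n + 4)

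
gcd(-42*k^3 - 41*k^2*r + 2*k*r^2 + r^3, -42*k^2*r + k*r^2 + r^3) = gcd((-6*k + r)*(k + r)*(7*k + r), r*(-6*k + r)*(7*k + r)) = -42*k^2 + k*r + r^2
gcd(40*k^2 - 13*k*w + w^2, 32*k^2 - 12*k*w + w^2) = -8*k + w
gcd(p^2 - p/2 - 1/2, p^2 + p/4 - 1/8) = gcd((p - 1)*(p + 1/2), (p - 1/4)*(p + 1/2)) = p + 1/2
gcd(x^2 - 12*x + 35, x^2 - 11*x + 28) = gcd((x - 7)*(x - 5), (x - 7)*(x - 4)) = x - 7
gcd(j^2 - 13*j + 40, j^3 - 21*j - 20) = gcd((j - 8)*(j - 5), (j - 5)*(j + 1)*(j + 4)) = j - 5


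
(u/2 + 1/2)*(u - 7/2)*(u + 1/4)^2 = u^4/2 - u^3 - 75*u^2/32 - 61*u/64 - 7/64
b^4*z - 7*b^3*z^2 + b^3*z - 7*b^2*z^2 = b^2*(b - 7*z)*(b*z + z)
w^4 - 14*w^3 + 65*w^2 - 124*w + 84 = (w - 7)*(w - 3)*(w - 2)^2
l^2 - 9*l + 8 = (l - 8)*(l - 1)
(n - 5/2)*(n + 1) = n^2 - 3*n/2 - 5/2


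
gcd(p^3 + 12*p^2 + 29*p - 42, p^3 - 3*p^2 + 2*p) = p - 1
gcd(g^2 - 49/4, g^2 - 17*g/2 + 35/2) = g - 7/2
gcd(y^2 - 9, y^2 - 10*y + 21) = y - 3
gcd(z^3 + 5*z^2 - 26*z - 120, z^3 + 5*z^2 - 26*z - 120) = z^3 + 5*z^2 - 26*z - 120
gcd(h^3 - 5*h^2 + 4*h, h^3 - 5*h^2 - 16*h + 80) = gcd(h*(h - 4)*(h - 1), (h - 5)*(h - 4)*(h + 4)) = h - 4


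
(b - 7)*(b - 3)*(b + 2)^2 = b^4 - 6*b^3 - 15*b^2 + 44*b + 84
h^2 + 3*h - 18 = (h - 3)*(h + 6)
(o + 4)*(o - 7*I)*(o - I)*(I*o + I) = I*o^4 + 8*o^3 + 5*I*o^3 + 40*o^2 - 3*I*o^2 + 32*o - 35*I*o - 28*I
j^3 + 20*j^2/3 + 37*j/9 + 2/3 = (j + 1/3)^2*(j + 6)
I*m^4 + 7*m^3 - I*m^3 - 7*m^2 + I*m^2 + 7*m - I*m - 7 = (m - 7*I)*(m - I)*(m + I)*(I*m - I)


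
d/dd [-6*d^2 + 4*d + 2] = 4 - 12*d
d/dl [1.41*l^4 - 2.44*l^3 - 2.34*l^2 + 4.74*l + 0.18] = 5.64*l^3 - 7.32*l^2 - 4.68*l + 4.74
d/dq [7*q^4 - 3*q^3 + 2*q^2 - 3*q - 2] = 28*q^3 - 9*q^2 + 4*q - 3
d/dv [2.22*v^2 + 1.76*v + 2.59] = 4.44*v + 1.76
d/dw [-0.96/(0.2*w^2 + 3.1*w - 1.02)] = (0.384*w + 2.976)/(0.2*w^2 + 3.1*w - 1.02)^2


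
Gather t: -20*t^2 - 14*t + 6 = -20*t^2 - 14*t + 6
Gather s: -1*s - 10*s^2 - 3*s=-10*s^2 - 4*s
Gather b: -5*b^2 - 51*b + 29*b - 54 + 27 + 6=-5*b^2 - 22*b - 21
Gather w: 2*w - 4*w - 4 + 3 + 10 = 9 - 2*w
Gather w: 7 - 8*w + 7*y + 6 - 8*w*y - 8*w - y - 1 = w*(-8*y - 16) + 6*y + 12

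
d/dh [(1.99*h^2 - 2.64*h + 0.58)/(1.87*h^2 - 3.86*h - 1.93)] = (-2.7446*h^2 - 9.8506*h + 7.334)/(3.4969*h^4 - 14.4364*h^3 + 7.6814*h^2 + 14.8996*h + 3.7249)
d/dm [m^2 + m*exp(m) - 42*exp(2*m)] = m*exp(m) + 2*m - 84*exp(2*m) + exp(m)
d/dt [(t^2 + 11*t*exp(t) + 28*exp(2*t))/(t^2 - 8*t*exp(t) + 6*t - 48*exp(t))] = (2*(t^2 + 11*t*exp(t) + 28*exp(2*t))*(4*t*exp(t) - t + 28*exp(t) - 3) + (t^2 - 8*t*exp(t) + 6*t - 48*exp(t))*(11*t*exp(t) + 2*t + 56*exp(2*t) + 11*exp(t)))/(t^2 - 8*t*exp(t) + 6*t - 48*exp(t))^2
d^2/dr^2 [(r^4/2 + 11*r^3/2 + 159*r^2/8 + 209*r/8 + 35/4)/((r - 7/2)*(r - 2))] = (8*r^6 - 132*r^5 + 894*r^4 + 1749*r^3 - 14070*r^2 + 1848*r + 34930)/(8*r^6 - 132*r^5 + 894*r^4 - 3179*r^3 + 6258*r^2 - 6468*r + 2744)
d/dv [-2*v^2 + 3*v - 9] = 3 - 4*v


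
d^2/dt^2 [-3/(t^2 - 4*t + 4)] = -18/(t^4 - 8*t^3 + 24*t^2 - 32*t + 16)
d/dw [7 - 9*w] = -9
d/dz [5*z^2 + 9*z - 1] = 10*z + 9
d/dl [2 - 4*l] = -4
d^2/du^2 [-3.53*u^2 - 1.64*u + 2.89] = -7.06000000000000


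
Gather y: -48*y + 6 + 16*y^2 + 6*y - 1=16*y^2 - 42*y + 5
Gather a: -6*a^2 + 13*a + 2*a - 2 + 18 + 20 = -6*a^2 + 15*a + 36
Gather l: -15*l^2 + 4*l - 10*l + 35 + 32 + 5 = -15*l^2 - 6*l + 72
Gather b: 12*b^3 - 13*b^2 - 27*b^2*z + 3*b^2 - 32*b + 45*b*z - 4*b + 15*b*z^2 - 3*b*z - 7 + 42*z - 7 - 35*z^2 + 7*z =12*b^3 + b^2*(-27*z - 10) + b*(15*z^2 + 42*z - 36) - 35*z^2 + 49*z - 14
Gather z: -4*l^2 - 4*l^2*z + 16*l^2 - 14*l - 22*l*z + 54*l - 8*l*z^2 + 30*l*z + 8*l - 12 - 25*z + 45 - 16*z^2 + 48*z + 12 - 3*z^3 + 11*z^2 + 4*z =12*l^2 + 48*l - 3*z^3 + z^2*(-8*l - 5) + z*(-4*l^2 + 8*l + 27) + 45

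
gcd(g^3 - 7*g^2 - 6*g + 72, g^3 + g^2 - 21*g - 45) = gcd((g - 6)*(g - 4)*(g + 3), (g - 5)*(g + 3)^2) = g + 3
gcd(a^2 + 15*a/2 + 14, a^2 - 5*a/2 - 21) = a + 7/2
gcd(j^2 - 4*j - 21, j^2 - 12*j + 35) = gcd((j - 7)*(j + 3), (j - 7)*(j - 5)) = j - 7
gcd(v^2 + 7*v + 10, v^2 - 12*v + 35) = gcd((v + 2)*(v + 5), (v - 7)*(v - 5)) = 1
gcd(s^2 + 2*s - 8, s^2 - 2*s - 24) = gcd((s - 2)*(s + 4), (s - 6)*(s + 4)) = s + 4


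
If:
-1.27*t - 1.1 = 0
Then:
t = -0.87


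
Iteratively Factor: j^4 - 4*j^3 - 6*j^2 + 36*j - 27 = (j - 1)*(j^3 - 3*j^2 - 9*j + 27) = (j - 1)*(j + 3)*(j^2 - 6*j + 9) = (j - 3)*(j - 1)*(j + 3)*(j - 3)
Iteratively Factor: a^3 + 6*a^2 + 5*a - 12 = (a + 4)*(a^2 + 2*a - 3) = (a - 1)*(a + 4)*(a + 3)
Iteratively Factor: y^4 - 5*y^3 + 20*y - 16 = (y + 2)*(y^3 - 7*y^2 + 14*y - 8) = (y - 2)*(y + 2)*(y^2 - 5*y + 4) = (y - 4)*(y - 2)*(y + 2)*(y - 1)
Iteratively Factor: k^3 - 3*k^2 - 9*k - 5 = (k + 1)*(k^2 - 4*k - 5) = (k + 1)^2*(k - 5)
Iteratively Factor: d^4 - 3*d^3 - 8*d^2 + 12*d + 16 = (d - 4)*(d^3 + d^2 - 4*d - 4) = (d - 4)*(d - 2)*(d^2 + 3*d + 2) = (d - 4)*(d - 2)*(d + 1)*(d + 2)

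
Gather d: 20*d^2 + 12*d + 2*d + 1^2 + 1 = 20*d^2 + 14*d + 2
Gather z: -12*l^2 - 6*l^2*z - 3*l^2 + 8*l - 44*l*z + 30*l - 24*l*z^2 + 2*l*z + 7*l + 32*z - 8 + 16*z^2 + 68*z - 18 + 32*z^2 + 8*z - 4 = -15*l^2 + 45*l + z^2*(48 - 24*l) + z*(-6*l^2 - 42*l + 108) - 30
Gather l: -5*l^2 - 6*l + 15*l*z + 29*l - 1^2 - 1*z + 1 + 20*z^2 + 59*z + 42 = -5*l^2 + l*(15*z + 23) + 20*z^2 + 58*z + 42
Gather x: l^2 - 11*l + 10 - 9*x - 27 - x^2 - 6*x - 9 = l^2 - 11*l - x^2 - 15*x - 26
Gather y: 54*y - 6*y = 48*y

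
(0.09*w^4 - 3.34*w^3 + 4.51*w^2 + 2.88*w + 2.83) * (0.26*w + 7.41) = 0.0234*w^5 - 0.2015*w^4 - 23.5768*w^3 + 34.1679*w^2 + 22.0766*w + 20.9703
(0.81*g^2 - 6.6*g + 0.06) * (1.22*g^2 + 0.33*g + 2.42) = 0.9882*g^4 - 7.7847*g^3 - 0.1446*g^2 - 15.9522*g + 0.1452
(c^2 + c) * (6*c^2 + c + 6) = 6*c^4 + 7*c^3 + 7*c^2 + 6*c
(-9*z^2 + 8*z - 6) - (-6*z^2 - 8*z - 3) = -3*z^2 + 16*z - 3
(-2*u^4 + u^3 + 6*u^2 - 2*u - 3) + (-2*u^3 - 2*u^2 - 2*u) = -2*u^4 - u^3 + 4*u^2 - 4*u - 3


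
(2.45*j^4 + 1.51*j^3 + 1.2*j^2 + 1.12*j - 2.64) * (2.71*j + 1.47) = 6.6395*j^5 + 7.6936*j^4 + 5.4717*j^3 + 4.7992*j^2 - 5.508*j - 3.8808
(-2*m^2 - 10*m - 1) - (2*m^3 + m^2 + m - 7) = -2*m^3 - 3*m^2 - 11*m + 6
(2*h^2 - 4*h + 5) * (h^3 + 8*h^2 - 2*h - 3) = 2*h^5 + 12*h^4 - 31*h^3 + 42*h^2 + 2*h - 15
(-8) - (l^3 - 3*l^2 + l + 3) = -l^3 + 3*l^2 - l - 11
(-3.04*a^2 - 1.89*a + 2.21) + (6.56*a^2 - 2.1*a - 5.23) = 3.52*a^2 - 3.99*a - 3.02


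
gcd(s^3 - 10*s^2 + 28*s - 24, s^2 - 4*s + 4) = s^2 - 4*s + 4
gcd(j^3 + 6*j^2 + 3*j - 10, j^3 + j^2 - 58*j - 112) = j + 2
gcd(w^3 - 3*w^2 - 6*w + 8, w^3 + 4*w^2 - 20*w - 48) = w^2 - 2*w - 8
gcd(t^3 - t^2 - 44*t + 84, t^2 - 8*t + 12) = t^2 - 8*t + 12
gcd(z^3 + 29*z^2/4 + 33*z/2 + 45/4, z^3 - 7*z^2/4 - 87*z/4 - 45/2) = z^2 + 17*z/4 + 15/4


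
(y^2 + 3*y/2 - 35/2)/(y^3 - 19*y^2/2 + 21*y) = (y + 5)/(y*(y - 6))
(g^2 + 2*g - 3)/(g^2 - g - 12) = (g - 1)/(g - 4)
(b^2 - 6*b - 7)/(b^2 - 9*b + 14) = (b + 1)/(b - 2)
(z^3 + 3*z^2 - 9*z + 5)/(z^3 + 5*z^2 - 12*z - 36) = (z^3 + 3*z^2 - 9*z + 5)/(z^3 + 5*z^2 - 12*z - 36)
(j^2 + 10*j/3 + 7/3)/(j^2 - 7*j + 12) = (3*j^2 + 10*j + 7)/(3*(j^2 - 7*j + 12))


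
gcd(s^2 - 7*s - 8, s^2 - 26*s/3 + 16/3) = s - 8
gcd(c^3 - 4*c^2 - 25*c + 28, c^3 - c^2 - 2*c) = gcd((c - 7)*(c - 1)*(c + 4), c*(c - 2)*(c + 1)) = 1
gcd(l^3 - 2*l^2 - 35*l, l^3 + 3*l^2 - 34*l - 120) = l + 5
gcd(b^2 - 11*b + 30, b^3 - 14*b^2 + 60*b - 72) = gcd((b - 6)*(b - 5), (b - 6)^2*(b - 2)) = b - 6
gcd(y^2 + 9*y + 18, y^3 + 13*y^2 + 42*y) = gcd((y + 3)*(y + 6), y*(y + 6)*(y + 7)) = y + 6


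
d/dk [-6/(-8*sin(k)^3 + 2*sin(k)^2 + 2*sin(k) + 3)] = 12*(-12*sin(k)^2 + 2*sin(k) + 1)*cos(k)/(-4*sin(k) + 2*sin(3*k) - cos(2*k) + 4)^2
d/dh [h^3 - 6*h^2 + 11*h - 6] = 3*h^2 - 12*h + 11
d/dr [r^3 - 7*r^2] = r*(3*r - 14)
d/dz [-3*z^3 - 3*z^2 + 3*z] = -9*z^2 - 6*z + 3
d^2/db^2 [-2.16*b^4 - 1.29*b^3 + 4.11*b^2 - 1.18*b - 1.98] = -25.92*b^2 - 7.74*b + 8.22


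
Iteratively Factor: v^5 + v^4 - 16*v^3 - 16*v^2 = (v)*(v^4 + v^3 - 16*v^2 - 16*v) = v*(v - 4)*(v^3 + 5*v^2 + 4*v) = v^2*(v - 4)*(v^2 + 5*v + 4) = v^2*(v - 4)*(v + 4)*(v + 1)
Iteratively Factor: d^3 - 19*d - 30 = (d - 5)*(d^2 + 5*d + 6) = (d - 5)*(d + 2)*(d + 3)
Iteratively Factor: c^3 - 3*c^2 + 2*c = (c - 1)*(c^2 - 2*c) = c*(c - 1)*(c - 2)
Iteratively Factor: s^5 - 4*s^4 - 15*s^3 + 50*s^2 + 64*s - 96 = (s + 3)*(s^4 - 7*s^3 + 6*s^2 + 32*s - 32) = (s - 4)*(s + 3)*(s^3 - 3*s^2 - 6*s + 8) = (s - 4)*(s - 1)*(s + 3)*(s^2 - 2*s - 8) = (s - 4)^2*(s - 1)*(s + 3)*(s + 2)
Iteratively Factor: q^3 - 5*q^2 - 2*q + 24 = (q - 4)*(q^2 - q - 6) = (q - 4)*(q - 3)*(q + 2)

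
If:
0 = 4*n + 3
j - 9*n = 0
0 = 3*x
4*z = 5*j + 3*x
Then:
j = -27/4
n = -3/4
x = 0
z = -135/16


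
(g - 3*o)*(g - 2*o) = g^2 - 5*g*o + 6*o^2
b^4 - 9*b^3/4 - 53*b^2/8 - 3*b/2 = b*(b - 4)*(b + 1/4)*(b + 3/2)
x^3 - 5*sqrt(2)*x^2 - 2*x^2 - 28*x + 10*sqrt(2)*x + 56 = (x - 2)*(x - 7*sqrt(2))*(x + 2*sqrt(2))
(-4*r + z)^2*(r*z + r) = 16*r^3*z + 16*r^3 - 8*r^2*z^2 - 8*r^2*z + r*z^3 + r*z^2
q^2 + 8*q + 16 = (q + 4)^2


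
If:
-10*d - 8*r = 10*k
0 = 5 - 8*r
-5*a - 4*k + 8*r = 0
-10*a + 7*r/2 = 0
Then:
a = 7/32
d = -189/128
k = 125/128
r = 5/8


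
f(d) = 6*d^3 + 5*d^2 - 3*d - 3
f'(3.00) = 189.00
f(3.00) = 195.00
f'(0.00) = -3.00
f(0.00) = -3.00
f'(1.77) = 71.09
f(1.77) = 40.63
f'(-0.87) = 1.92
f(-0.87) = -0.56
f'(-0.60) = -2.52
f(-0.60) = -0.70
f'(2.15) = 101.70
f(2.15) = 73.29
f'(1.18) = 33.86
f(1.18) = 10.28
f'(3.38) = 236.44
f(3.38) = 275.67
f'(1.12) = 30.78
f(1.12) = 8.34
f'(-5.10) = 414.18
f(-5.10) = -653.56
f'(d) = 18*d^2 + 10*d - 3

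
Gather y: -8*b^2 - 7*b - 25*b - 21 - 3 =-8*b^2 - 32*b - 24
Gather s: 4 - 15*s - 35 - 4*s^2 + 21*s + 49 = -4*s^2 + 6*s + 18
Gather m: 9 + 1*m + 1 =m + 10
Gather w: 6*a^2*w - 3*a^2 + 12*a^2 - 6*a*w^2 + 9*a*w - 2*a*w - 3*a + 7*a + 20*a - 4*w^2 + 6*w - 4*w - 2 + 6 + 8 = 9*a^2 + 24*a + w^2*(-6*a - 4) + w*(6*a^2 + 7*a + 2) + 12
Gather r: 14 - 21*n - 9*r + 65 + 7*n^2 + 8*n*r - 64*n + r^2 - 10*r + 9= 7*n^2 - 85*n + r^2 + r*(8*n - 19) + 88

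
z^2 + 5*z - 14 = (z - 2)*(z + 7)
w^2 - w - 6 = (w - 3)*(w + 2)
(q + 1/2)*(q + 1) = q^2 + 3*q/2 + 1/2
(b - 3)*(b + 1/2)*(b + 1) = b^3 - 3*b^2/2 - 4*b - 3/2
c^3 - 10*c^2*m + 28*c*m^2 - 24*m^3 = (c - 6*m)*(c - 2*m)^2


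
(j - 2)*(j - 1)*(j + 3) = j^3 - 7*j + 6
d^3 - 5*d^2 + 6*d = d*(d - 3)*(d - 2)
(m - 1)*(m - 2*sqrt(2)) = m^2 - 2*sqrt(2)*m - m + 2*sqrt(2)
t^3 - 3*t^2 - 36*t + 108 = (t - 6)*(t - 3)*(t + 6)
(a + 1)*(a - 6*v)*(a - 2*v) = a^3 - 8*a^2*v + a^2 + 12*a*v^2 - 8*a*v + 12*v^2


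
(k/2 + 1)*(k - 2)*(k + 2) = k^3/2 + k^2 - 2*k - 4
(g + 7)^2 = g^2 + 14*g + 49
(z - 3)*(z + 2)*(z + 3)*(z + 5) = z^4 + 7*z^3 + z^2 - 63*z - 90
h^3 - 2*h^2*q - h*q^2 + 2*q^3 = (h - 2*q)*(h - q)*(h + q)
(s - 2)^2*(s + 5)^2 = s^4 + 6*s^3 - 11*s^2 - 60*s + 100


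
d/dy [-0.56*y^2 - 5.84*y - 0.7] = -1.12*y - 5.84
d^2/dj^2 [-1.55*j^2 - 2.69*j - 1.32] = -3.10000000000000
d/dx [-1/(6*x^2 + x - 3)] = (12*x + 1)/(6*x^2 + x - 3)^2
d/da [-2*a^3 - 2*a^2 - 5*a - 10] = -6*a^2 - 4*a - 5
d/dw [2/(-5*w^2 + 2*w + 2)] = 4*(5*w - 1)/(-5*w^2 + 2*w + 2)^2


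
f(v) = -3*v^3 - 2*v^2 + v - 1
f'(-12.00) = -1247.00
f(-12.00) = 4883.00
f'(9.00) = -764.00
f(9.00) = -2341.00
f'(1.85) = -37.20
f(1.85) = -24.99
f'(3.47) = -121.25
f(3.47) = -146.96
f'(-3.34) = -86.04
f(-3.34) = 85.13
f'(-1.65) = -16.90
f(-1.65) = 5.38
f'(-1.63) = -16.39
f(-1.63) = 5.05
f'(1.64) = -29.77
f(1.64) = -17.97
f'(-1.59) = -15.39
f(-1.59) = 4.41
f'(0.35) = -1.50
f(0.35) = -1.02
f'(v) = -9*v^2 - 4*v + 1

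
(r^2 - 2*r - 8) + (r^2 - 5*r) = 2*r^2 - 7*r - 8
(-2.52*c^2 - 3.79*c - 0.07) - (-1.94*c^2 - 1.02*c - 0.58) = -0.58*c^2 - 2.77*c + 0.51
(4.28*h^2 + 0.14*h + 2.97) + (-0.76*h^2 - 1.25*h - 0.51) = 3.52*h^2 - 1.11*h + 2.46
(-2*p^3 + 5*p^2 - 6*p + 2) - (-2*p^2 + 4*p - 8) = -2*p^3 + 7*p^2 - 10*p + 10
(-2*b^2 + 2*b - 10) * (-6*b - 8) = 12*b^3 + 4*b^2 + 44*b + 80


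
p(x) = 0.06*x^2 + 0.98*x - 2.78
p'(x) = 0.12*x + 0.98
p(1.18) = -1.54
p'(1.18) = 1.12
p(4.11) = 2.26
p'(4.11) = 1.47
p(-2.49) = -4.85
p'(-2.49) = 0.68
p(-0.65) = -3.39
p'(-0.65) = 0.90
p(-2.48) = -4.84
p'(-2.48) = 0.68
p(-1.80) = -4.35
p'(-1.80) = 0.76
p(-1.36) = -4.00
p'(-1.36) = 0.82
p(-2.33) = -4.74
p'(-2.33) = 0.70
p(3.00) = 0.70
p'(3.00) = 1.34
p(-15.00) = -3.98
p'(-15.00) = -0.82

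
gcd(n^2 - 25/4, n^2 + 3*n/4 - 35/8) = n + 5/2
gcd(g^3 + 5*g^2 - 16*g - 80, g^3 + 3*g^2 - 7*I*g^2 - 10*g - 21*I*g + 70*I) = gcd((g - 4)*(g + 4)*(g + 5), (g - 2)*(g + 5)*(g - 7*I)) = g + 5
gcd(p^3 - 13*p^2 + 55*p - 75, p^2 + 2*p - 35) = p - 5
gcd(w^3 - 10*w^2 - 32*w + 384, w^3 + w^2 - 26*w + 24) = w + 6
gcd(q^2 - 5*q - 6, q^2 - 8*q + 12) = q - 6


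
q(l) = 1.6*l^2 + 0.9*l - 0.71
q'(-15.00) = -47.10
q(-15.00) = 345.79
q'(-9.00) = -27.90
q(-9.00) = 120.79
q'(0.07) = 1.12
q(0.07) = -0.64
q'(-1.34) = -3.39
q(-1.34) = 0.96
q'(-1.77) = -4.76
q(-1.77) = 2.71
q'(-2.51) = -7.13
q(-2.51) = 7.11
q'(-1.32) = -3.32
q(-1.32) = 0.89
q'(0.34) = 1.99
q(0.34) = -0.22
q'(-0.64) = -1.15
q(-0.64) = -0.63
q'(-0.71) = -1.37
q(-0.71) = -0.54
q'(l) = 3.2*l + 0.9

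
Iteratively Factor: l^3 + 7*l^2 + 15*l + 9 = (l + 3)*(l^2 + 4*l + 3) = (l + 1)*(l + 3)*(l + 3)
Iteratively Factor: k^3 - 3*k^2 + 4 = (k - 2)*(k^2 - k - 2) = (k - 2)*(k + 1)*(k - 2)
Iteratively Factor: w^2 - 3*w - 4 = (w - 4)*(w + 1)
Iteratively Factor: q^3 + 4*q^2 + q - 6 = (q + 2)*(q^2 + 2*q - 3) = (q + 2)*(q + 3)*(q - 1)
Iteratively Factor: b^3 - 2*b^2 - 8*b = (b - 4)*(b^2 + 2*b) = (b - 4)*(b + 2)*(b)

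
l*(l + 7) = l^2 + 7*l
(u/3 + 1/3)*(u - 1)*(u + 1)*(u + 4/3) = u^4/3 + 7*u^3/9 + u^2/9 - 7*u/9 - 4/9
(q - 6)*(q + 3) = q^2 - 3*q - 18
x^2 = x^2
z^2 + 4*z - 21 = (z - 3)*(z + 7)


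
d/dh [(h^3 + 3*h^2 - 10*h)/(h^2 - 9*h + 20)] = (h^4 - 18*h^3 + 43*h^2 + 120*h - 200)/(h^4 - 18*h^3 + 121*h^2 - 360*h + 400)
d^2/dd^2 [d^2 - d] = 2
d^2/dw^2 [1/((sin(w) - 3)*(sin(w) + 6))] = (-4*sin(w)^4 - 9*sin(w)^3 - 75*sin(w)^2 - 36*sin(w) + 54)/((sin(w) - 3)^3*(sin(w) + 6)^3)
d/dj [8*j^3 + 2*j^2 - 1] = 4*j*(6*j + 1)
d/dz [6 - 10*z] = -10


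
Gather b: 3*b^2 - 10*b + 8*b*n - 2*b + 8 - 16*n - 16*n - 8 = 3*b^2 + b*(8*n - 12) - 32*n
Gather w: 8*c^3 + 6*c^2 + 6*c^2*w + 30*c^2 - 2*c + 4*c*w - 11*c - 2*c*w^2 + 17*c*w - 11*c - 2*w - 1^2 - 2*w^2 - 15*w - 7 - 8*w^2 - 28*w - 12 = 8*c^3 + 36*c^2 - 24*c + w^2*(-2*c - 10) + w*(6*c^2 + 21*c - 45) - 20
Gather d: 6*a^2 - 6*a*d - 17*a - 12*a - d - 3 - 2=6*a^2 - 29*a + d*(-6*a - 1) - 5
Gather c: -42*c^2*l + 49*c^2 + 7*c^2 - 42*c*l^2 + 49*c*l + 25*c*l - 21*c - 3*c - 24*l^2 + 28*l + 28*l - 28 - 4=c^2*(56 - 42*l) + c*(-42*l^2 + 74*l - 24) - 24*l^2 + 56*l - 32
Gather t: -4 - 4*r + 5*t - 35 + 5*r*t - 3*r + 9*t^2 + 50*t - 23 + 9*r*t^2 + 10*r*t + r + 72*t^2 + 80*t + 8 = -6*r + t^2*(9*r + 81) + t*(15*r + 135) - 54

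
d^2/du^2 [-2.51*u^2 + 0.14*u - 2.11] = -5.02000000000000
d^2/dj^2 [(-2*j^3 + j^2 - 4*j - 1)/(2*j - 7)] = 2*(-8*j^3 + 84*j^2 - 294*j - 11)/(8*j^3 - 84*j^2 + 294*j - 343)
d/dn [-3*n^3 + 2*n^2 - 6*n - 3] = -9*n^2 + 4*n - 6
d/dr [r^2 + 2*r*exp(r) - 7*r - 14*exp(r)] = 2*r*exp(r) + 2*r - 12*exp(r) - 7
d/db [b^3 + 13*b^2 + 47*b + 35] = 3*b^2 + 26*b + 47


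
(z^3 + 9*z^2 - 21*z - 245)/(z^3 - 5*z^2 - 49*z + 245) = (z + 7)/(z - 7)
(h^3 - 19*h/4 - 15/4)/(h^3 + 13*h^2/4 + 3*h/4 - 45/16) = 4*(2*h^2 - 3*h - 5)/(8*h^2 + 14*h - 15)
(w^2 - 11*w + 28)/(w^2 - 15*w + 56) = (w - 4)/(w - 8)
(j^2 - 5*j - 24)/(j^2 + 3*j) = (j - 8)/j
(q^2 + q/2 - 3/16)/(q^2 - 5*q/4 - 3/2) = (q - 1/4)/(q - 2)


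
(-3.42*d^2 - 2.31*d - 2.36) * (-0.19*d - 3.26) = 0.6498*d^3 + 11.5881*d^2 + 7.979*d + 7.6936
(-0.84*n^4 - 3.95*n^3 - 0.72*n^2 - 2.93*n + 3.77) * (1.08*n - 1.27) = -0.9072*n^5 - 3.1992*n^4 + 4.2389*n^3 - 2.25*n^2 + 7.7927*n - 4.7879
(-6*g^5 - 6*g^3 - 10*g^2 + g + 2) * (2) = -12*g^5 - 12*g^3 - 20*g^2 + 2*g + 4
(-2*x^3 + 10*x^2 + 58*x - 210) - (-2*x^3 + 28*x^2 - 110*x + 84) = -18*x^2 + 168*x - 294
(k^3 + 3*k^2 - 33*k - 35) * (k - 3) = k^4 - 42*k^2 + 64*k + 105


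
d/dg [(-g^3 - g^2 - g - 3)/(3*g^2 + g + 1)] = (-3*g^4 - 2*g^3 - g^2 + 16*g + 2)/(9*g^4 + 6*g^3 + 7*g^2 + 2*g + 1)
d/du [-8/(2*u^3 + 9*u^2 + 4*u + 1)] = 16*(3*u^2 + 9*u + 2)/(2*u^3 + 9*u^2 + 4*u + 1)^2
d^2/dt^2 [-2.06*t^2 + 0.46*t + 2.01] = -4.12000000000000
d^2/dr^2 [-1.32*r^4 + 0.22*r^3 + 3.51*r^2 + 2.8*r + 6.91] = -15.84*r^2 + 1.32*r + 7.02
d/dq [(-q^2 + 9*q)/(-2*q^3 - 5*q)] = (-2*q^2 + 36*q + 5)/(4*q^4 + 20*q^2 + 25)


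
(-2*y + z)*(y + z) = -2*y^2 - y*z + z^2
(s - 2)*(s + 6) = s^2 + 4*s - 12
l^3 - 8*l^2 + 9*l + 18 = (l - 6)*(l - 3)*(l + 1)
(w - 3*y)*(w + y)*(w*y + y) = w^3*y - 2*w^2*y^2 + w^2*y - 3*w*y^3 - 2*w*y^2 - 3*y^3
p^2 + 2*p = p*(p + 2)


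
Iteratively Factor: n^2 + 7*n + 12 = (n + 4)*(n + 3)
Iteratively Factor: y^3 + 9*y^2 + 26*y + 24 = (y + 4)*(y^2 + 5*y + 6) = (y + 2)*(y + 4)*(y + 3)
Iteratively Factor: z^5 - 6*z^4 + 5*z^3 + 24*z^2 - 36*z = (z)*(z^4 - 6*z^3 + 5*z^2 + 24*z - 36) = z*(z - 3)*(z^3 - 3*z^2 - 4*z + 12) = z*(z - 3)*(z + 2)*(z^2 - 5*z + 6) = z*(z - 3)*(z - 2)*(z + 2)*(z - 3)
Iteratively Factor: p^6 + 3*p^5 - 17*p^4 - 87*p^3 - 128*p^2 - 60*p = (p + 1)*(p^5 + 2*p^4 - 19*p^3 - 68*p^2 - 60*p) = p*(p + 1)*(p^4 + 2*p^3 - 19*p^2 - 68*p - 60) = p*(p + 1)*(p + 3)*(p^3 - p^2 - 16*p - 20) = p*(p + 1)*(p + 2)*(p + 3)*(p^2 - 3*p - 10) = p*(p + 1)*(p + 2)^2*(p + 3)*(p - 5)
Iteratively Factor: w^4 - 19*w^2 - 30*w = (w)*(w^3 - 19*w - 30) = w*(w - 5)*(w^2 + 5*w + 6) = w*(w - 5)*(w + 3)*(w + 2)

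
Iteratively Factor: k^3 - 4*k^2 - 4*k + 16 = (k - 4)*(k^2 - 4) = (k - 4)*(k + 2)*(k - 2)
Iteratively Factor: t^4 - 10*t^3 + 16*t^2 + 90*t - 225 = (t - 5)*(t^3 - 5*t^2 - 9*t + 45) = (t - 5)*(t + 3)*(t^2 - 8*t + 15) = (t - 5)^2*(t + 3)*(t - 3)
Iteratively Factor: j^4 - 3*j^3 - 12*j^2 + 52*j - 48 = (j - 2)*(j^3 - j^2 - 14*j + 24) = (j - 3)*(j - 2)*(j^2 + 2*j - 8) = (j - 3)*(j - 2)*(j + 4)*(j - 2)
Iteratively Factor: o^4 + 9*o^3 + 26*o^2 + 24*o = (o)*(o^3 + 9*o^2 + 26*o + 24) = o*(o + 2)*(o^2 + 7*o + 12) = o*(o + 2)*(o + 4)*(o + 3)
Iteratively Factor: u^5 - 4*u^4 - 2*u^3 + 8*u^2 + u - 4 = (u - 1)*(u^4 - 3*u^3 - 5*u^2 + 3*u + 4) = (u - 1)*(u + 1)*(u^3 - 4*u^2 - u + 4) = (u - 4)*(u - 1)*(u + 1)*(u^2 - 1) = (u - 4)*(u - 1)^2*(u + 1)*(u + 1)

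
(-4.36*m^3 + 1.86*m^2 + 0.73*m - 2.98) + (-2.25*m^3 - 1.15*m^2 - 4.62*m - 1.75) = -6.61*m^3 + 0.71*m^2 - 3.89*m - 4.73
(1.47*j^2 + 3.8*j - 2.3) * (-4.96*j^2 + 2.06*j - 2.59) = -7.2912*j^4 - 15.8198*j^3 + 15.4287*j^2 - 14.58*j + 5.957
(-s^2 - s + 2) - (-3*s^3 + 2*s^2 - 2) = 3*s^3 - 3*s^2 - s + 4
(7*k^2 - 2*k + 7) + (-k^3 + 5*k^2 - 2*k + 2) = -k^3 + 12*k^2 - 4*k + 9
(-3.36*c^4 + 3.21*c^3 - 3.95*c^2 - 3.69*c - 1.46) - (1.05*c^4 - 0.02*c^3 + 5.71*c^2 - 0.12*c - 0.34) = -4.41*c^4 + 3.23*c^3 - 9.66*c^2 - 3.57*c - 1.12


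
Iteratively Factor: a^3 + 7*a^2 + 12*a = (a + 4)*(a^2 + 3*a) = (a + 3)*(a + 4)*(a)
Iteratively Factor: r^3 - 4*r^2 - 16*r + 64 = (r + 4)*(r^2 - 8*r + 16) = (r - 4)*(r + 4)*(r - 4)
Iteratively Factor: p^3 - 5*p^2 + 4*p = (p)*(p^2 - 5*p + 4) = p*(p - 4)*(p - 1)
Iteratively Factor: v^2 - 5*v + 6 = (v - 3)*(v - 2)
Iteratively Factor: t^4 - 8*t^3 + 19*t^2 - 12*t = (t - 1)*(t^3 - 7*t^2 + 12*t) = (t - 4)*(t - 1)*(t^2 - 3*t) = t*(t - 4)*(t - 1)*(t - 3)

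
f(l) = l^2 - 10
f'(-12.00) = -24.00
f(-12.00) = 134.00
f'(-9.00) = -18.00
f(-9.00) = 71.00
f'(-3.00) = -6.00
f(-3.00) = -1.00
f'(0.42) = 0.84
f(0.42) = -9.82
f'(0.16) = 0.32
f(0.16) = -9.97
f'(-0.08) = -0.16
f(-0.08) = -9.99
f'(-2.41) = -4.82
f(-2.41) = -4.19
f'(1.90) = 3.80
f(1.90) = -6.39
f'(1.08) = 2.16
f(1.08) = -8.83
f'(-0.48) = -0.96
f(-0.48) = -9.77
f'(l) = 2*l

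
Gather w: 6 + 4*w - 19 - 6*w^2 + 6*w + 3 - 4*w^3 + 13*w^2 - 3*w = -4*w^3 + 7*w^2 + 7*w - 10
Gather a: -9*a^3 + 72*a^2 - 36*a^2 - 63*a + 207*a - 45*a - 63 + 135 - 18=-9*a^3 + 36*a^2 + 99*a + 54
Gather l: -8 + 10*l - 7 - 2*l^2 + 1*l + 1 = -2*l^2 + 11*l - 14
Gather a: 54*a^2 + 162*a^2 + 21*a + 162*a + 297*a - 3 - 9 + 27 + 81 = 216*a^2 + 480*a + 96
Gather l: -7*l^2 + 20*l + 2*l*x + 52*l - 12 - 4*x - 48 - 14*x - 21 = -7*l^2 + l*(2*x + 72) - 18*x - 81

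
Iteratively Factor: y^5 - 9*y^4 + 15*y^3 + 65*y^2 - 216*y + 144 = (y - 4)*(y^4 - 5*y^3 - 5*y^2 + 45*y - 36) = (y - 4)*(y - 1)*(y^3 - 4*y^2 - 9*y + 36) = (y - 4)*(y - 1)*(y + 3)*(y^2 - 7*y + 12) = (y - 4)*(y - 3)*(y - 1)*(y + 3)*(y - 4)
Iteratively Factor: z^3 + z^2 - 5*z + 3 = (z - 1)*(z^2 + 2*z - 3) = (z - 1)*(z + 3)*(z - 1)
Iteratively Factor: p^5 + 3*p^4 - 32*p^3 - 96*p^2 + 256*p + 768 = (p + 4)*(p^4 - p^3 - 28*p^2 + 16*p + 192) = (p - 4)*(p + 4)*(p^3 + 3*p^2 - 16*p - 48) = (p - 4)*(p + 4)^2*(p^2 - p - 12) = (p - 4)*(p + 3)*(p + 4)^2*(p - 4)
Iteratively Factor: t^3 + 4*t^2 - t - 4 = (t - 1)*(t^2 + 5*t + 4) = (t - 1)*(t + 4)*(t + 1)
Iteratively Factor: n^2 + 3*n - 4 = (n + 4)*(n - 1)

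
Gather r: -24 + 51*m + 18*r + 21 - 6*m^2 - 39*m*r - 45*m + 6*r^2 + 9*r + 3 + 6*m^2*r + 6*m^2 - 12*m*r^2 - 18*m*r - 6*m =r^2*(6 - 12*m) + r*(6*m^2 - 57*m + 27)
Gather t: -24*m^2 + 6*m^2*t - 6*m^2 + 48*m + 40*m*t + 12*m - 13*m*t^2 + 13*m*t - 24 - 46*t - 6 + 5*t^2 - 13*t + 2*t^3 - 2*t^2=-30*m^2 + 60*m + 2*t^3 + t^2*(3 - 13*m) + t*(6*m^2 + 53*m - 59) - 30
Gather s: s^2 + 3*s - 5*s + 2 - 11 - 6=s^2 - 2*s - 15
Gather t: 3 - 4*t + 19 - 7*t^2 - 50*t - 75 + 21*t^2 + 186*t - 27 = 14*t^2 + 132*t - 80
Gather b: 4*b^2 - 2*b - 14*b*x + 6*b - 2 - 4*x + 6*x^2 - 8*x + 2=4*b^2 + b*(4 - 14*x) + 6*x^2 - 12*x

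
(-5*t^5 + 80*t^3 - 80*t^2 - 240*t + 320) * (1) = -5*t^5 + 80*t^3 - 80*t^2 - 240*t + 320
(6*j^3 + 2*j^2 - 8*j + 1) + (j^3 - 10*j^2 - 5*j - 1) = 7*j^3 - 8*j^2 - 13*j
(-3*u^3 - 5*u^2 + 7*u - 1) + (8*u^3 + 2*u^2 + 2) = 5*u^3 - 3*u^2 + 7*u + 1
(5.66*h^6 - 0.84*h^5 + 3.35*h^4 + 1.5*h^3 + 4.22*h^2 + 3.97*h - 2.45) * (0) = 0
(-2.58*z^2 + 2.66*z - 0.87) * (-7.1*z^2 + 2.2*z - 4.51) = 18.318*z^4 - 24.562*z^3 + 23.6648*z^2 - 13.9106*z + 3.9237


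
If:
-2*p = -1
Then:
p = 1/2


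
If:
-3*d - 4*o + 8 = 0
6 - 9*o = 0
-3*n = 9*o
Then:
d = 16/9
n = -2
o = 2/3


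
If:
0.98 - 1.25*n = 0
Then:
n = 0.78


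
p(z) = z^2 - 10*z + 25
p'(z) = 2*z - 10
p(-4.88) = 97.61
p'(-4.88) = -19.76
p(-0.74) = 32.95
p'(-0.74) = -11.48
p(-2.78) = 60.53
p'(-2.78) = -15.56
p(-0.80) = 33.64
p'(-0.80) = -11.60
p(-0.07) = 25.70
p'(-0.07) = -10.14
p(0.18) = 23.23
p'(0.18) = -9.64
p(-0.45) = 29.70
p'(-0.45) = -10.90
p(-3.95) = 80.10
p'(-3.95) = -17.90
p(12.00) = 49.00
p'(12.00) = 14.00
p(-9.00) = 196.00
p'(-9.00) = -28.00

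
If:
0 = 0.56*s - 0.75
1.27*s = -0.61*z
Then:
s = 1.34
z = -2.79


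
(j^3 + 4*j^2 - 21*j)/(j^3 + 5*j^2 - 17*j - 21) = j/(j + 1)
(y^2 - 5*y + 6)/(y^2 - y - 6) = (y - 2)/(y + 2)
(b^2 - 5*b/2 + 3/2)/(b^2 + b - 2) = (b - 3/2)/(b + 2)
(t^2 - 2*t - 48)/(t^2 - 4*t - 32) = (t + 6)/(t + 4)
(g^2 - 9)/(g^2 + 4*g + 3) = (g - 3)/(g + 1)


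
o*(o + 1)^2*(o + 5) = o^4 + 7*o^3 + 11*o^2 + 5*o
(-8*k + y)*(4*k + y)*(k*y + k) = -32*k^3*y - 32*k^3 - 4*k^2*y^2 - 4*k^2*y + k*y^3 + k*y^2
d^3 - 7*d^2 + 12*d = d*(d - 4)*(d - 3)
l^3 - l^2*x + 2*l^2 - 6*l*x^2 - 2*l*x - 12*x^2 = (l + 2)*(l - 3*x)*(l + 2*x)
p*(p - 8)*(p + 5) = p^3 - 3*p^2 - 40*p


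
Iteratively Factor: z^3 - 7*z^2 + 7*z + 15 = (z - 3)*(z^2 - 4*z - 5) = (z - 5)*(z - 3)*(z + 1)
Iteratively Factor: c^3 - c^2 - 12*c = (c + 3)*(c^2 - 4*c) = c*(c + 3)*(c - 4)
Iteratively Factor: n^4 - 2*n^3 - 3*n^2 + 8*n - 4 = (n - 1)*(n^3 - n^2 - 4*n + 4) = (n - 1)*(n + 2)*(n^2 - 3*n + 2) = (n - 1)^2*(n + 2)*(n - 2)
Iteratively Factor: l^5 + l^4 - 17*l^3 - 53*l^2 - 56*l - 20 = (l - 5)*(l^4 + 6*l^3 + 13*l^2 + 12*l + 4) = (l - 5)*(l + 1)*(l^3 + 5*l^2 + 8*l + 4) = (l - 5)*(l + 1)*(l + 2)*(l^2 + 3*l + 2) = (l - 5)*(l + 1)*(l + 2)^2*(l + 1)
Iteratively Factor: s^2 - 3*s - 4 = (s + 1)*(s - 4)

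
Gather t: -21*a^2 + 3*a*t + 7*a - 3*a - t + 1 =-21*a^2 + 4*a + t*(3*a - 1) + 1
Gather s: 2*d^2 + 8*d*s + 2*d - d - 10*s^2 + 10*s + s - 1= 2*d^2 + d - 10*s^2 + s*(8*d + 11) - 1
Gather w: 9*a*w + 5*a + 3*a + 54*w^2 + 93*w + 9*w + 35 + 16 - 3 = 8*a + 54*w^2 + w*(9*a + 102) + 48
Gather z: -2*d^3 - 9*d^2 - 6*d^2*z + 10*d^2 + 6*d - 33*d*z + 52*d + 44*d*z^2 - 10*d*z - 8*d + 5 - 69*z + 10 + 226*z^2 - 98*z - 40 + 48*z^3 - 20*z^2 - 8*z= -2*d^3 + d^2 + 50*d + 48*z^3 + z^2*(44*d + 206) + z*(-6*d^2 - 43*d - 175) - 25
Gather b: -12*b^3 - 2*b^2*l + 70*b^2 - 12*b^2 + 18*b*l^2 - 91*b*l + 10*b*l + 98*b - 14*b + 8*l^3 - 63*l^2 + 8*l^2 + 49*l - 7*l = -12*b^3 + b^2*(58 - 2*l) + b*(18*l^2 - 81*l + 84) + 8*l^3 - 55*l^2 + 42*l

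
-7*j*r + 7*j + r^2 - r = (-7*j + r)*(r - 1)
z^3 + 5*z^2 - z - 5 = (z - 1)*(z + 1)*(z + 5)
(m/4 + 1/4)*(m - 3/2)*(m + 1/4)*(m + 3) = m^4/4 + 11*m^3/16 - 19*m^2/32 - 21*m/16 - 9/32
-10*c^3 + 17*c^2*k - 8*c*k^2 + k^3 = (-5*c + k)*(-2*c + k)*(-c + k)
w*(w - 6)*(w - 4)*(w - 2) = w^4 - 12*w^3 + 44*w^2 - 48*w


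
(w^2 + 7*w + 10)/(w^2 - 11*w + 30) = (w^2 + 7*w + 10)/(w^2 - 11*w + 30)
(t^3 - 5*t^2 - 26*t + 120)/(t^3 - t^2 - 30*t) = (t - 4)/t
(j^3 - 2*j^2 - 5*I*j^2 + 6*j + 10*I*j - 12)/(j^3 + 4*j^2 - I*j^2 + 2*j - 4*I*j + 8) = (j^2 + j*(-2 - 6*I) + 12*I)/(j^2 + j*(4 - 2*I) - 8*I)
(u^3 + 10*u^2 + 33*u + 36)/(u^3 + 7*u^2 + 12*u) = (u + 3)/u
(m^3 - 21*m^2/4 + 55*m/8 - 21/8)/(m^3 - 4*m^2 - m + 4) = (8*m^2 - 34*m + 21)/(8*(m^2 - 3*m - 4))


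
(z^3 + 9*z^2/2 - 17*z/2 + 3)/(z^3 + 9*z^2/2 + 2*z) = (2*z^3 + 9*z^2 - 17*z + 6)/(z*(2*z^2 + 9*z + 4))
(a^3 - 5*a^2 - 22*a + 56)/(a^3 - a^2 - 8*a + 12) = (a^2 - 3*a - 28)/(a^2 + a - 6)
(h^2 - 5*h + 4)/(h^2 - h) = (h - 4)/h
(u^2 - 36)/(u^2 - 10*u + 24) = (u + 6)/(u - 4)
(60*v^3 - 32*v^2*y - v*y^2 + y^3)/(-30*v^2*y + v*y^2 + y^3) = (-2*v + y)/y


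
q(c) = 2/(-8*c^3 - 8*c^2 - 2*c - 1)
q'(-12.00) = 0.00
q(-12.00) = 0.00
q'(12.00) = 0.00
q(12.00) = 0.00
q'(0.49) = 1.33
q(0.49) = -0.41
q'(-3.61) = 0.01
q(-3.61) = 0.01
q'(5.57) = 0.00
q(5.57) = -0.00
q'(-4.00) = 0.00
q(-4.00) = 0.01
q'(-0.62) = 3.03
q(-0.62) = -2.15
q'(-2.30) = 0.05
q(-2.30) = 0.03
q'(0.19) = 3.98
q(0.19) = -1.16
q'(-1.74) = 0.22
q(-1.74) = 0.10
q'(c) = 2*(24*c^2 + 16*c + 2)/(-8*c^3 - 8*c^2 - 2*c - 1)^2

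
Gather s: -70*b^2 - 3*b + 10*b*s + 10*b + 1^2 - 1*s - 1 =-70*b^2 + 7*b + s*(10*b - 1)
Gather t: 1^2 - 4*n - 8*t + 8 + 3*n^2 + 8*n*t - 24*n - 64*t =3*n^2 - 28*n + t*(8*n - 72) + 9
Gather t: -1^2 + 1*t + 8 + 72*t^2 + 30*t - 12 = 72*t^2 + 31*t - 5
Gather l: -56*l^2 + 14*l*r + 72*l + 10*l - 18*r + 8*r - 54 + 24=-56*l^2 + l*(14*r + 82) - 10*r - 30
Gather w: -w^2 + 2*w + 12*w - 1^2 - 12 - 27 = -w^2 + 14*w - 40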